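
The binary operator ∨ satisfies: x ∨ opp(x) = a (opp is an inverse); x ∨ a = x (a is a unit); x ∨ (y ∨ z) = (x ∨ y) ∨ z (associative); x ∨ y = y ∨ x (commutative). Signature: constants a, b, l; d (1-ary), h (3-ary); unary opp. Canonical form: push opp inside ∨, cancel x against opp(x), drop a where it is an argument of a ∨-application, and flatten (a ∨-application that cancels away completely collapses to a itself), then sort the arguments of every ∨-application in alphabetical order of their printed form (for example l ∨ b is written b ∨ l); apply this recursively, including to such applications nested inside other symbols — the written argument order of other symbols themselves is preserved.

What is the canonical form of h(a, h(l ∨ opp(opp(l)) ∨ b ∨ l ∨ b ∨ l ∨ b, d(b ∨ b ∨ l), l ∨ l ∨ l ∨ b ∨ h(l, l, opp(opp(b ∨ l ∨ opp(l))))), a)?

Descend into:  l ∨ l ∨ l ∨ b ∨ h(l, l, opp(opp(b ∨ l ∨ opp(l))))
Push opp inside:  distribute opp over ∨ and collapse double opp
Combine occurrences:  l ∨ l ∨ l ∨ b ∨ h(l, l, b)
Sort:  b ∨ h(l, l, b) ∨ l ∨ l ∨ l
Rebuild:  h(a, h(b ∨ b ∨ b ∨ l ∨ l ∨ l ∨ l, d(b ∨ b ∨ l), b ∨ h(l, l, b) ∨ l ∨ l ∨ l), a)

Answer: h(a, h(b ∨ b ∨ b ∨ l ∨ l ∨ l ∨ l, d(b ∨ b ∨ l), b ∨ h(l, l, b) ∨ l ∨ l ∨ l), a)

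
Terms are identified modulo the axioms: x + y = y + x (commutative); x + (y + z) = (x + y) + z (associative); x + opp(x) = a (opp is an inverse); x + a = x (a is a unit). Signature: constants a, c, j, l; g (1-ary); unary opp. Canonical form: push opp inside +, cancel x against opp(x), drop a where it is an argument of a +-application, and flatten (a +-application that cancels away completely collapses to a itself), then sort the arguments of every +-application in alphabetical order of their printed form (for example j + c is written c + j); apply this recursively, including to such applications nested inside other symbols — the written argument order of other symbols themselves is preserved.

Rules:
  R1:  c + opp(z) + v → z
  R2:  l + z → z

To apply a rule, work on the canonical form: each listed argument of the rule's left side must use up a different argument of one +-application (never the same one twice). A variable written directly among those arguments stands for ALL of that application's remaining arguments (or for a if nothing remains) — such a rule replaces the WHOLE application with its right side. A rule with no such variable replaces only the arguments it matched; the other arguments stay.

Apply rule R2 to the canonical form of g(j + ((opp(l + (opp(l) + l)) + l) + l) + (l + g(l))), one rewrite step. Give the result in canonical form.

Answer: g(g(l) + j + l)

Derivation:
Canonical form:  g(g(l) + j + l + l)
Apply R2:  consuming l;  z := g(l) + j + l
The variable takes the whole remainder — replace the entire application.
New term:  g(g(l) + j + l)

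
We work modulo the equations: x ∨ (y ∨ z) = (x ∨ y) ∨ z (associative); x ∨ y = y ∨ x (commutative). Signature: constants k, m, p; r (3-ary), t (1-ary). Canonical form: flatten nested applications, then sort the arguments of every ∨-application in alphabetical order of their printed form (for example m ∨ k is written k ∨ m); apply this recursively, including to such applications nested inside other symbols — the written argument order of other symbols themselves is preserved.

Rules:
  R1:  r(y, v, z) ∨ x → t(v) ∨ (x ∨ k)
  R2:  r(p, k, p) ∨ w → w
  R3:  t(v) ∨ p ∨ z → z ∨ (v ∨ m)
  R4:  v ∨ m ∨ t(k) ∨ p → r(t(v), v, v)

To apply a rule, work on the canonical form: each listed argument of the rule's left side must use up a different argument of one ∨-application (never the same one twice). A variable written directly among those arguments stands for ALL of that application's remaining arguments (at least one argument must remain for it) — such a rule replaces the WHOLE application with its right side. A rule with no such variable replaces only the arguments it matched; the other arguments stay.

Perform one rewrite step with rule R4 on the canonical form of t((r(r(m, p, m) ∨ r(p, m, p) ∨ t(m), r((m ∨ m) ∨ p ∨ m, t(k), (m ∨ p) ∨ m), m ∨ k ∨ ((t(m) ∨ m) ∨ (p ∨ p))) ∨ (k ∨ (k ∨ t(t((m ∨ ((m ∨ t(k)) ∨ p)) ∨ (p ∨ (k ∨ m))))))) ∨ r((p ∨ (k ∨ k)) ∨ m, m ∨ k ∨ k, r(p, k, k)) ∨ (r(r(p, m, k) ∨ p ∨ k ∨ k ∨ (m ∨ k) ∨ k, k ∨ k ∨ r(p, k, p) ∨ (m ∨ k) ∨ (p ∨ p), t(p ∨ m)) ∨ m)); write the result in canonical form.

Answer: t(k ∨ k ∨ m ∨ r(k ∨ k ∨ k ∨ k ∨ m ∨ p ∨ r(p, m, k), k ∨ k ∨ k ∨ m ∨ p ∨ p ∨ r(p, k, p), t(m ∨ p)) ∨ r(k ∨ k ∨ m ∨ p, k ∨ k ∨ m, r(p, k, k)) ∨ r(r(m, p, m) ∨ r(p, m, p) ∨ t(m), r(m ∨ m ∨ m ∨ p, t(k), m ∨ m ∨ p), k ∨ m ∨ m ∨ p ∨ p ∨ t(m)) ∨ t(t(r(t(k ∨ m ∨ m ∨ p), k ∨ m ∨ m ∨ p, k ∨ m ∨ m ∨ p))))

Derivation:
Canonical form:  t(k ∨ k ∨ m ∨ r(k ∨ k ∨ k ∨ k ∨ m ∨ p ∨ r(p, m, k), k ∨ k ∨ k ∨ m ∨ p ∨ p ∨ r(p, k, p), t(m ∨ p)) ∨ r(k ∨ k ∨ m ∨ p, k ∨ k ∨ m, r(p, k, k)) ∨ r(r(m, p, m) ∨ r(p, m, p) ∨ t(m), r(m ∨ m ∨ m ∨ p, t(k), m ∨ m ∨ p), k ∨ m ∨ m ∨ p ∨ p ∨ t(m)) ∨ t(t(k ∨ m ∨ m ∨ m ∨ p ∨ p ∨ t(k))))
Apply R4:  consuming m, p, t(k);  v := k ∨ m ∨ m ∨ p
The variable takes the whole remainder — replace the entire application.
Result:  t(k ∨ k ∨ m ∨ r(k ∨ k ∨ k ∨ k ∨ m ∨ p ∨ r(p, m, k), k ∨ k ∨ k ∨ m ∨ p ∨ p ∨ r(p, k, p), t(m ∨ p)) ∨ r(k ∨ k ∨ m ∨ p, k ∨ k ∨ m, r(p, k, k)) ∨ r(r(m, p, m) ∨ r(p, m, p) ∨ t(m), r(m ∨ m ∨ m ∨ p, t(k), m ∨ m ∨ p), k ∨ m ∨ m ∨ p ∨ p ∨ t(m)) ∨ t(t(r(t(k ∨ m ∨ m ∨ p), k ∨ m ∨ m ∨ p, k ∨ m ∨ m ∨ p))))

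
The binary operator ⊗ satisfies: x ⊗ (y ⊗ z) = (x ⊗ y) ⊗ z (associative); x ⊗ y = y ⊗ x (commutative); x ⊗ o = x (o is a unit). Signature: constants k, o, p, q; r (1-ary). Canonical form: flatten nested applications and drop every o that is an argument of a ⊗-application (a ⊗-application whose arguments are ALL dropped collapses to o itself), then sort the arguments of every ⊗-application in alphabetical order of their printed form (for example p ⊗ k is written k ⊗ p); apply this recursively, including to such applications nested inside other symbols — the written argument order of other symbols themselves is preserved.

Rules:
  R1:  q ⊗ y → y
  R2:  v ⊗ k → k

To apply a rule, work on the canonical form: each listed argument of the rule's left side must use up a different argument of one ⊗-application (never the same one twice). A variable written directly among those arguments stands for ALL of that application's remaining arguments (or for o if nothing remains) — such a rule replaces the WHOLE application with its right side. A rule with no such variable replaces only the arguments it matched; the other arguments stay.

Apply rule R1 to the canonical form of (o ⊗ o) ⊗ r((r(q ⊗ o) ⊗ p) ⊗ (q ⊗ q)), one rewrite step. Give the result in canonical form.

Answer: r(p ⊗ q ⊗ r(q))

Derivation:
Canonical form:  r(p ⊗ q ⊗ q ⊗ r(q))
Match R1:  consume q;  y := p ⊗ q ⊗ r(q)
The variable takes the whole remainder — replace the entire application.
Giving:  r(p ⊗ q ⊗ r(q))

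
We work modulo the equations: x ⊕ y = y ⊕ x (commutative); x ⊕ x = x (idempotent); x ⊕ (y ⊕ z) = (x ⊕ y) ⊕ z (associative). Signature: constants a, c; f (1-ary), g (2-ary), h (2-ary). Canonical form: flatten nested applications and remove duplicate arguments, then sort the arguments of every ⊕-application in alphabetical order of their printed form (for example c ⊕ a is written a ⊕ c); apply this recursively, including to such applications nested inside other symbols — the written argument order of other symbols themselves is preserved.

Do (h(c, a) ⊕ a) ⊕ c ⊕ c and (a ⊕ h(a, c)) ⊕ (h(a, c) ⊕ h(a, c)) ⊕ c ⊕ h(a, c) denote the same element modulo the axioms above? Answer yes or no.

Answer: no — a ⊕ c ⊕ h(c, a) vs a ⊕ c ⊕ h(a, c)

Derivation:
Left:  (h(c, a) ⊕ a) ⊕ c ⊕ c
  Flatten:  h(c, a) ⊕ a ⊕ c ⊕ c
  Deduplicate:  drop duplicate c
  Sort arguments:  a ⊕ c ⊕ h(c, a)
Right:  (a ⊕ h(a, c)) ⊕ (h(a, c) ⊕ h(a, c)) ⊕ c ⊕ h(a, c)
  Merge nested applications:  a ⊕ h(a, c) ⊕ h(a, c) ⊕ h(a, c) ⊕ c ⊕ h(a, c)
  Idempotence:  drop duplicate h(a, c), h(a, c), h(a, c)
  Sort arguments:  a ⊕ c ⊕ h(a, c)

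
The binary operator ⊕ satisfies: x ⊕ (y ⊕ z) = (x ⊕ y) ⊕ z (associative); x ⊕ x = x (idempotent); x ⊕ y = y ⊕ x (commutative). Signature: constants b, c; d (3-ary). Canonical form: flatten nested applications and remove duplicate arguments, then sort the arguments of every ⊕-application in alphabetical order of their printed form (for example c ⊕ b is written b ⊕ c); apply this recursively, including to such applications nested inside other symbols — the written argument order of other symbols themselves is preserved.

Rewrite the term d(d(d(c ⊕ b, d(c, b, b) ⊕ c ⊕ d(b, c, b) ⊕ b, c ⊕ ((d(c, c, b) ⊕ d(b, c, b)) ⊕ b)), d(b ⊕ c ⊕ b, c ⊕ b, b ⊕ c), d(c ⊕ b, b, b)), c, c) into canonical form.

Work inside:  c ⊕ ((d(c, c, b) ⊕ d(b, c, b)) ⊕ b)
Flatten:  c ⊕ d(c, c, b) ⊕ d(b, c, b) ⊕ b
Order the arguments:  b ⊕ c ⊕ d(b, c, b) ⊕ d(c, c, b)
Rebuild:  d(d(d(b ⊕ c, b ⊕ c ⊕ d(b, c, b) ⊕ d(c, b, b), b ⊕ c ⊕ d(b, c, b) ⊕ d(c, c, b)), d(b ⊕ c, b ⊕ c, b ⊕ c), d(b ⊕ c, b, b)), c, c)

Answer: d(d(d(b ⊕ c, b ⊕ c ⊕ d(b, c, b) ⊕ d(c, b, b), b ⊕ c ⊕ d(b, c, b) ⊕ d(c, c, b)), d(b ⊕ c, b ⊕ c, b ⊕ c), d(b ⊕ c, b, b)), c, c)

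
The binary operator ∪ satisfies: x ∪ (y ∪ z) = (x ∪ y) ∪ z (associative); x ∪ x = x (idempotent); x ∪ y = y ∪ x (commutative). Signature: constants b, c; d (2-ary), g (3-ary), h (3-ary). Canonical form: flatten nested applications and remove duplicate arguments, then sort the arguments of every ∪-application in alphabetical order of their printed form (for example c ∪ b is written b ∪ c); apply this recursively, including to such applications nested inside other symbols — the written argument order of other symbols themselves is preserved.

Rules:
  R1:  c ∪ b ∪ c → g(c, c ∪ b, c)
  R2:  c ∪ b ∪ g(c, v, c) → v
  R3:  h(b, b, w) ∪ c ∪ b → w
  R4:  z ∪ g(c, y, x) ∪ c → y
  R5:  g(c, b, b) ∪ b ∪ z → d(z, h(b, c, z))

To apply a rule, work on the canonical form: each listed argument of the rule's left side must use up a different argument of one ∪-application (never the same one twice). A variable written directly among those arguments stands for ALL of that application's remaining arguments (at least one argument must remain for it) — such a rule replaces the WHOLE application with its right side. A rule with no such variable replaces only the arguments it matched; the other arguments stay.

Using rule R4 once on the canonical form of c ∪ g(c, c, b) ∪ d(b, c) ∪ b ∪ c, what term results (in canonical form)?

Answer: c

Derivation:
Canonical form:  b ∪ c ∪ d(b, c) ∪ g(c, c, b)
Match R4:  consume c, g(c, c, b);  x := b, y := c, z := b ∪ d(b, c)
The variable takes the whole remainder — replace the entire application.
Giving:  c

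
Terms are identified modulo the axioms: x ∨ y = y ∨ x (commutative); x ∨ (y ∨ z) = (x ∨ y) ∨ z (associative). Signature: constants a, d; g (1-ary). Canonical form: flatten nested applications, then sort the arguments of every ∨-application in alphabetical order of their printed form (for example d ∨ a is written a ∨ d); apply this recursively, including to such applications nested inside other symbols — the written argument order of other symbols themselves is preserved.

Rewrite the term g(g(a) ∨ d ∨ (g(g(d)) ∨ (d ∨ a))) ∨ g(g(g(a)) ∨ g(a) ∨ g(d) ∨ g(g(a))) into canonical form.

Answer: g(a ∨ d ∨ d ∨ g(a) ∨ g(g(d))) ∨ g(g(a) ∨ g(d) ∨ g(g(a)) ∨ g(g(a)))

Derivation:
Canonicalize subterm:  g(g(a) ∨ d ∨ (g(g(d)) ∨ (d ∨ a)))  →  g(a ∨ d ∨ d ∨ g(a) ∨ g(g(d)))
Inside:  g(g(g(a)) ∨ g(a) ∨ g(d) ∨ g(g(a)))  →  g(g(a) ∨ g(d) ∨ g(g(a)) ∨ g(g(a)))
Order the arguments:  g(a ∨ d ∨ d ∨ g(a) ∨ g(g(d))) ∨ g(g(a) ∨ g(d) ∨ g(g(a)) ∨ g(g(a)))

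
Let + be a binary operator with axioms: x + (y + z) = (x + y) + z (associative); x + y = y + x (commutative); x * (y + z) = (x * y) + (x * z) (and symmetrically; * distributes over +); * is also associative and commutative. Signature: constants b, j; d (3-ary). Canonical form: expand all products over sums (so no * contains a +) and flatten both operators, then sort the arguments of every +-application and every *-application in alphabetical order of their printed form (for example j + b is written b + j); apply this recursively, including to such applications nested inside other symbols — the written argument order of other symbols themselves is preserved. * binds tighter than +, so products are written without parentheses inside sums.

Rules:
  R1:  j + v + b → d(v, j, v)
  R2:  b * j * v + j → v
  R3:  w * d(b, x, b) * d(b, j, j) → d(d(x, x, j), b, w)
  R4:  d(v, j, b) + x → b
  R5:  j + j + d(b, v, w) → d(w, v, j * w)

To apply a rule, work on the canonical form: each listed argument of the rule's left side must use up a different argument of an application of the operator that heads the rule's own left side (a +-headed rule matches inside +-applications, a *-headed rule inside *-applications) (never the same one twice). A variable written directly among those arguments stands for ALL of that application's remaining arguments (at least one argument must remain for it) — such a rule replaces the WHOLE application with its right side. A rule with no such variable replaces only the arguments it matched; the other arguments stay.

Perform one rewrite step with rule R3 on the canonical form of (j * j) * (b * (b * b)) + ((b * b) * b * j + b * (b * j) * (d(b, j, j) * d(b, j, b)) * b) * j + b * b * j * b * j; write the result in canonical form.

Answer: b * b * b * j * j + b * b * b * j * j + b * b * b * j * j + d(d(j, j, j), b, b * b * b * j * j)

Derivation:
Canonical form:  b * b * b * d(b, j, b) * d(b, j, j) * j * j + b * b * b * j * j + b * b * b * j * j + b * b * b * j * j
Match R3:  consume d(b, j, b), d(b, j, j);  w := b * b * b * j * j, x := j
The extension variable absorbs all remaining arguments, so the whole application is rewritten.
Giving:  b * b * b * j * j + b * b * b * j * j + b * b * b * j * j + d(d(j, j, j), b, b * b * b * j * j)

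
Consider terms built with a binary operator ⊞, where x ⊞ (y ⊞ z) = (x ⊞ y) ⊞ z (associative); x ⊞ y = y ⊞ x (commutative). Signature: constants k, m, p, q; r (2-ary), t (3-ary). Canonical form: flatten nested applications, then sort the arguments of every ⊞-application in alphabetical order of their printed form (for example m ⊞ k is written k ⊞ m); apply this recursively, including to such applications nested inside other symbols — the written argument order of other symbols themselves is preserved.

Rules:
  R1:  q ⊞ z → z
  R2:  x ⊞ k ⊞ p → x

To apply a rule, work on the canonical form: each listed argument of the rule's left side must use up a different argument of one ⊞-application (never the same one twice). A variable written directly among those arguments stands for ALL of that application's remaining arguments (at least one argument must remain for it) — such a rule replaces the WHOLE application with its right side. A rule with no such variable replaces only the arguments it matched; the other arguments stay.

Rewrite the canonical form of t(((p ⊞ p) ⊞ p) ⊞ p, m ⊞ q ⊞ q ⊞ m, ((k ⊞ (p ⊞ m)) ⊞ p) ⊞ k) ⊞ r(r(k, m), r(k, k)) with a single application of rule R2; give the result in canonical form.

Canonical form:  r(r(k, m), r(k, k)) ⊞ t(p ⊞ p ⊞ p ⊞ p, m ⊞ m ⊞ q ⊞ q, k ⊞ k ⊞ m ⊞ p ⊞ p)
R2 matches:  uses k, p;  x := k ⊞ m ⊞ p
Every leftover argument binds to the variable; the entire application is replaced.
New term:  r(r(k, m), r(k, k)) ⊞ t(p ⊞ p ⊞ p ⊞ p, m ⊞ m ⊞ q ⊞ q, k ⊞ m ⊞ p)

Answer: r(r(k, m), r(k, k)) ⊞ t(p ⊞ p ⊞ p ⊞ p, m ⊞ m ⊞ q ⊞ q, k ⊞ m ⊞ p)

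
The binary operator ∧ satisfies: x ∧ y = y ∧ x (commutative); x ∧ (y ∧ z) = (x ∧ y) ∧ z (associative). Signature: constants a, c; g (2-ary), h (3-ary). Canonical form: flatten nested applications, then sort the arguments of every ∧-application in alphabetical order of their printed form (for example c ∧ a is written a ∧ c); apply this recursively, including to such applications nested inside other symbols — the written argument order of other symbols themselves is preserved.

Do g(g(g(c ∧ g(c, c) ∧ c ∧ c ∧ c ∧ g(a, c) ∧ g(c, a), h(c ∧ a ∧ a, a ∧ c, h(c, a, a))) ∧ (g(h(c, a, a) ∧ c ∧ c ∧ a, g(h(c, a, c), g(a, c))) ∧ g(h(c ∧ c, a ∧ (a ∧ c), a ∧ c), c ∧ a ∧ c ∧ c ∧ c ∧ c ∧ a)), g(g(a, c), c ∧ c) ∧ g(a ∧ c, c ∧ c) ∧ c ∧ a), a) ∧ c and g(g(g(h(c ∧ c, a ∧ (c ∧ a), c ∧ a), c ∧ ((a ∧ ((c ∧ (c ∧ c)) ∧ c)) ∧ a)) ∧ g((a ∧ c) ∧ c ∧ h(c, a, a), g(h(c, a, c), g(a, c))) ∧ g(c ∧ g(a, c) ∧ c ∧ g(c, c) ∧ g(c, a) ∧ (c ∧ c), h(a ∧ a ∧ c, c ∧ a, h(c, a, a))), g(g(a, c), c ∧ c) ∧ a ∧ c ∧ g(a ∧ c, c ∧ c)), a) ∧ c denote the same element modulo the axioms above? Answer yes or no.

Answer: yes — both canonical forms are c ∧ g(g(g(a ∧ c ∧ c ∧ h(c, a, a), g(h(c, a, c), g(a, c))) ∧ g(c ∧ c ∧ c ∧ c ∧ g(a, c) ∧ g(c, a) ∧ g(c, c), h(a ∧ a ∧ c, a ∧ c, h(c, a, a))) ∧ g(h(c ∧ c, a ∧ a ∧ c, a ∧ c), a ∧ a ∧ c ∧ c ∧ c ∧ c ∧ c), a ∧ c ∧ g(a ∧ c, c ∧ c) ∧ g(g(a, c), c ∧ c)), a)

Derivation:
Left:  g(g(g(c ∧ g(c, c) ∧ c ∧ c ∧ c ∧ g(a, c) ∧ g(c, a), h(c ∧ a ∧ a, a ∧ c, h(c, a, a))) ∧ (g(h(c, a, a) ∧ c ∧ c ∧ a, g(h(c, a, c), g(a, c))) ∧ g(h(c ∧ c, a ∧ (a ∧ c), a ∧ c), c ∧ a ∧ c ∧ c ∧ c ∧ c ∧ a)), g(g(a, c), c ∧ c) ∧ g(a ∧ c, c ∧ c) ∧ c ∧ a), a) ∧ c
  Simplify inside:  g(g(g(c ∧ g(c, c) ∧ c ∧ c ∧ c ∧ g(a, c) ∧ g(c, a), h(c ∧ a ∧ a, a ∧ c, h(c, a, a))) ∧ (g(h(c, a, a) ∧ c ∧ c ∧ a, g(h(c, a, c), g(a, c))) ∧ g(h(c ∧ c, a ∧ (a ∧ c), a ∧ c), c ∧ a ∧ c ∧ c ∧ c ∧ c ∧ a)), g(g(a, c), c ∧ c) ∧ g(a ∧ c, c ∧ c) ∧ c ∧ a), a)  →  g(g(g(a ∧ c ∧ c ∧ h(c, a, a), g(h(c, a, c), g(a, c))) ∧ g(c ∧ c ∧ c ∧ c ∧ g(a, c) ∧ g(c, a) ∧ g(c, c), h(a ∧ a ∧ c, a ∧ c, h(c, a, a))) ∧ g(h(c ∧ c, a ∧ a ∧ c, a ∧ c), a ∧ a ∧ c ∧ c ∧ c ∧ c ∧ c), a ∧ c ∧ g(a ∧ c, c ∧ c) ∧ g(g(a, c), c ∧ c)), a)
  Sort arguments:  c ∧ g(g(g(a ∧ c ∧ c ∧ h(c, a, a), g(h(c, a, c), g(a, c))) ∧ g(c ∧ c ∧ c ∧ c ∧ g(a, c) ∧ g(c, a) ∧ g(c, c), h(a ∧ a ∧ c, a ∧ c, h(c, a, a))) ∧ g(h(c ∧ c, a ∧ a ∧ c, a ∧ c), a ∧ a ∧ c ∧ c ∧ c ∧ c ∧ c), a ∧ c ∧ g(a ∧ c, c ∧ c) ∧ g(g(a, c), c ∧ c)), a)
Right:  g(g(g(h(c ∧ c, a ∧ (c ∧ a), c ∧ a), c ∧ ((a ∧ ((c ∧ (c ∧ c)) ∧ c)) ∧ a)) ∧ g((a ∧ c) ∧ c ∧ h(c, a, a), g(h(c, a, c), g(a, c))) ∧ g(c ∧ g(a, c) ∧ c ∧ g(c, c) ∧ g(c, a) ∧ (c ∧ c), h(a ∧ a ∧ c, c ∧ a, h(c, a, a))), g(g(a, c), c ∧ c) ∧ a ∧ c ∧ g(a ∧ c, c ∧ c)), a) ∧ c
  Inside:  g(g(g(h(c ∧ c, a ∧ (c ∧ a), c ∧ a), c ∧ ((a ∧ ((c ∧ (c ∧ c)) ∧ c)) ∧ a)) ∧ g((a ∧ c) ∧ c ∧ h(c, a, a), g(h(c, a, c), g(a, c))) ∧ g(c ∧ g(a, c) ∧ c ∧ g(c, c) ∧ g(c, a) ∧ (c ∧ c), h(a ∧ a ∧ c, c ∧ a, h(c, a, a))), g(g(a, c), c ∧ c) ∧ a ∧ c ∧ g(a ∧ c, c ∧ c)), a)  →  g(g(g(a ∧ c ∧ c ∧ h(c, a, a), g(h(c, a, c), g(a, c))) ∧ g(c ∧ c ∧ c ∧ c ∧ g(a, c) ∧ g(c, a) ∧ g(c, c), h(a ∧ a ∧ c, a ∧ c, h(c, a, a))) ∧ g(h(c ∧ c, a ∧ a ∧ c, a ∧ c), a ∧ a ∧ c ∧ c ∧ c ∧ c ∧ c), a ∧ c ∧ g(a ∧ c, c ∧ c) ∧ g(g(a, c), c ∧ c)), a)
  Sort:  c ∧ g(g(g(a ∧ c ∧ c ∧ h(c, a, a), g(h(c, a, c), g(a, c))) ∧ g(c ∧ c ∧ c ∧ c ∧ g(a, c) ∧ g(c, a) ∧ g(c, c), h(a ∧ a ∧ c, a ∧ c, h(c, a, a))) ∧ g(h(c ∧ c, a ∧ a ∧ c, a ∧ c), a ∧ a ∧ c ∧ c ∧ c ∧ c ∧ c), a ∧ c ∧ g(a ∧ c, c ∧ c) ∧ g(g(a, c), c ∧ c)), a)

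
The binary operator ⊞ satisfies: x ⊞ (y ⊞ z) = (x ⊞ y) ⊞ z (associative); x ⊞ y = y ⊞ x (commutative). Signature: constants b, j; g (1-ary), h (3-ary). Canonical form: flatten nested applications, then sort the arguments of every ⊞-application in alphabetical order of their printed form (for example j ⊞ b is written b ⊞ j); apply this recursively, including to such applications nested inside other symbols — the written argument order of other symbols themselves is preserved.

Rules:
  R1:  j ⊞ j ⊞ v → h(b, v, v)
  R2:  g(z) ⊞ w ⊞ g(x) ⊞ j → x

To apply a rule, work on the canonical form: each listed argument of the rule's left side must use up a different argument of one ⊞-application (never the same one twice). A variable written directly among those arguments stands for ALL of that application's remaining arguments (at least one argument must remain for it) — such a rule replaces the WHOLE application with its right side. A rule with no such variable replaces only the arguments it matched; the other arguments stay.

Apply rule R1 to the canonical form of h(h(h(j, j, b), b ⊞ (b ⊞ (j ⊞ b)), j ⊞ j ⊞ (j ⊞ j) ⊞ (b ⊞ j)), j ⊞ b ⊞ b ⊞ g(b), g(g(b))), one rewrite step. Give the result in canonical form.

Answer: h(h(h(j, j, b), b ⊞ b ⊞ b ⊞ j, h(b, b ⊞ j ⊞ j ⊞ j, b ⊞ j ⊞ j ⊞ j)), b ⊞ b ⊞ g(b) ⊞ j, g(g(b)))

Derivation:
Canonical form:  h(h(h(j, j, b), b ⊞ b ⊞ b ⊞ j, b ⊞ j ⊞ j ⊞ j ⊞ j ⊞ j), b ⊞ b ⊞ g(b) ⊞ j, g(g(b)))
R1 matches:  uses j, j;  v := b ⊞ j ⊞ j ⊞ j
Every leftover argument binds to the variable; the entire application is replaced.
Result:  h(h(h(j, j, b), b ⊞ b ⊞ b ⊞ j, h(b, b ⊞ j ⊞ j ⊞ j, b ⊞ j ⊞ j ⊞ j)), b ⊞ b ⊞ g(b) ⊞ j, g(g(b)))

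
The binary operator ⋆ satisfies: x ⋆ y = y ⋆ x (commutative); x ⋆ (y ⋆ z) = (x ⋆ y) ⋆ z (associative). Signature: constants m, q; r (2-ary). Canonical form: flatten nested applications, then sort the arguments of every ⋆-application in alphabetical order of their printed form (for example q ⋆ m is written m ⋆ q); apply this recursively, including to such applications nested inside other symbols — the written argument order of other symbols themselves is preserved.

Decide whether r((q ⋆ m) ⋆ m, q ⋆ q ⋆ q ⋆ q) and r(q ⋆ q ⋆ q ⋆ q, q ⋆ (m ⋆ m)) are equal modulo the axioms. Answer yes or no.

Left:  r((q ⋆ m) ⋆ m, q ⋆ q ⋆ q ⋆ q)
  Focus inside:  (q ⋆ m) ⋆ m
  Un-nest:  q ⋆ m ⋆ m
  Order the arguments:  m ⋆ m ⋆ q
  Put back:  r(m ⋆ m ⋆ q, q ⋆ q ⋆ q ⋆ q)
Right:  r(q ⋆ q ⋆ q ⋆ q, q ⋆ (m ⋆ m))
  Descend into:  q ⋆ (m ⋆ m)
  Un-nest:  q ⋆ m ⋆ m
  Order the arguments:  m ⋆ m ⋆ q
  Put back:  r(q ⋆ q ⋆ q ⋆ q, m ⋆ m ⋆ q)

Answer: no — r(m ⋆ m ⋆ q, q ⋆ q ⋆ q ⋆ q) vs r(q ⋆ q ⋆ q ⋆ q, m ⋆ m ⋆ q)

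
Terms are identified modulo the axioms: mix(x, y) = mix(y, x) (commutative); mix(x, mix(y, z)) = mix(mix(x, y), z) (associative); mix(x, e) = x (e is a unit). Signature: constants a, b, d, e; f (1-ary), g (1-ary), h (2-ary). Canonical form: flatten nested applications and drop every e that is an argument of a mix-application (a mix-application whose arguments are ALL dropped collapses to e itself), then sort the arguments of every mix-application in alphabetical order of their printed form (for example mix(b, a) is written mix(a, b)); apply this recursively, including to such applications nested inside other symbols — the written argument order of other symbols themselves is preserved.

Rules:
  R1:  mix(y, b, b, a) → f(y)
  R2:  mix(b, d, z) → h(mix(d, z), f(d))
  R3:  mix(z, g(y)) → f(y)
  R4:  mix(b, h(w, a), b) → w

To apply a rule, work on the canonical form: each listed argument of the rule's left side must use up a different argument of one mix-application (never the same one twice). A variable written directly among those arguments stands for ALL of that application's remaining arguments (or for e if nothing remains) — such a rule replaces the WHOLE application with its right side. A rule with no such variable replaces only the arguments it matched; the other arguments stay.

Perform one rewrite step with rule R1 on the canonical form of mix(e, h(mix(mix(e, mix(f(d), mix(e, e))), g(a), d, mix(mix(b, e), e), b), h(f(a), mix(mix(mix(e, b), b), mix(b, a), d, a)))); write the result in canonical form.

Answer: h(mix(b, b, d, f(d), g(a)), h(f(a), f(mix(a, b, d))))

Derivation:
Canonical form:  h(mix(b, b, d, f(d), g(a)), h(f(a), mix(a, a, b, b, b, d)))
R1 matches:  uses a, b, b;  y := mix(a, b, d)
The variable takes the whole remainder — replace the entire application.
New term:  h(mix(b, b, d, f(d), g(a)), h(f(a), f(mix(a, b, d))))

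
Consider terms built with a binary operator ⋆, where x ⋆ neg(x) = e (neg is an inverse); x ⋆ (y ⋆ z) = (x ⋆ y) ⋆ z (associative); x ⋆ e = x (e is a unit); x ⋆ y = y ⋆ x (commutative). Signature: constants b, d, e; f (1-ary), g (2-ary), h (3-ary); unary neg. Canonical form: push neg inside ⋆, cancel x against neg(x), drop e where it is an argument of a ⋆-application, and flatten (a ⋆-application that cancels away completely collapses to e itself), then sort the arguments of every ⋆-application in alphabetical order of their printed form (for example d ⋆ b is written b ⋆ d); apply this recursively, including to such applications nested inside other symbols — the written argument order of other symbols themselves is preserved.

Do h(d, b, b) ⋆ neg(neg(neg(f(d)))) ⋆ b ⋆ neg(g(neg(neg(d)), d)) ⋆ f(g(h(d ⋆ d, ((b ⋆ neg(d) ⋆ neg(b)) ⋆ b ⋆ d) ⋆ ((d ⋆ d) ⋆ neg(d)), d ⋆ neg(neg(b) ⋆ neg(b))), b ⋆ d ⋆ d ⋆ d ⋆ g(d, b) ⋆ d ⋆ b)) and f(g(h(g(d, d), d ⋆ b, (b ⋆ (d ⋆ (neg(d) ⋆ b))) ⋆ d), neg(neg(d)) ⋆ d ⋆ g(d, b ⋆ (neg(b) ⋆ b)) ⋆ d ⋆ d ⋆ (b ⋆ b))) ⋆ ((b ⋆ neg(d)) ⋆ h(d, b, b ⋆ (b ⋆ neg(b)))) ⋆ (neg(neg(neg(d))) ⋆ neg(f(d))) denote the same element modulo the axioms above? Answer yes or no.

Left:  h(d, b, b) ⋆ neg(neg(neg(f(d)))) ⋆ b ⋆ neg(g(neg(neg(d)), d)) ⋆ f(g(h(d ⋆ d, ((b ⋆ neg(d) ⋆ neg(b)) ⋆ b ⋆ d) ⋆ ((d ⋆ d) ⋆ neg(d)), d ⋆ neg(neg(b) ⋆ neg(b))), b ⋆ d ⋆ d ⋆ d ⋆ g(d, b) ⋆ d ⋆ b))
  Push neg inside:  distribute neg over ⋆ and collapse double neg
  Collect terms:  h(d, b, b) ⋆ neg(f(d)) ⋆ b ⋆ neg(g(d, d)) ⋆ f(g(h(d ⋆ d, b ⋆ d, b ⋆ b ⋆ d), b ⋆ b ⋆ d ⋆ d ⋆ d ⋆ d ⋆ g(d, b)))
  Sort arguments:  b ⋆ f(g(h(d ⋆ d, b ⋆ d, b ⋆ b ⋆ d), b ⋆ b ⋆ d ⋆ d ⋆ d ⋆ d ⋆ g(d, b))) ⋆ h(d, b, b) ⋆ neg(f(d)) ⋆ neg(g(d, d))
Right:  f(g(h(g(d, d), d ⋆ b, (b ⋆ (d ⋆ (neg(d) ⋆ b))) ⋆ d), neg(neg(d)) ⋆ d ⋆ g(d, b ⋆ (neg(b) ⋆ b)) ⋆ d ⋆ d ⋆ (b ⋆ b))) ⋆ ((b ⋆ neg(d)) ⋆ h(d, b, b ⋆ (b ⋆ neg(b)))) ⋆ (neg(neg(neg(d))) ⋆ neg(f(d)))
  Push neg inside:  distribute neg over ⋆ and collapse double neg
  Collect terms:  f(g(h(g(d, d), b ⋆ d, b ⋆ b ⋆ d), b ⋆ b ⋆ d ⋆ d ⋆ d ⋆ d ⋆ g(d, b))) ⋆ b ⋆ neg(d) ⋆ neg(d) ⋆ h(d, b, b) ⋆ neg(f(d))
  Sort:  b ⋆ f(g(h(g(d, d), b ⋆ d, b ⋆ b ⋆ d), b ⋆ b ⋆ d ⋆ d ⋆ d ⋆ d ⋆ g(d, b))) ⋆ h(d, b, b) ⋆ neg(d) ⋆ neg(d) ⋆ neg(f(d))

Answer: no — b ⋆ f(g(h(d ⋆ d, b ⋆ d, b ⋆ b ⋆ d), b ⋆ b ⋆ d ⋆ d ⋆ d ⋆ d ⋆ g(d, b))) ⋆ h(d, b, b) ⋆ neg(f(d)) ⋆ neg(g(d, d)) vs b ⋆ f(g(h(g(d, d), b ⋆ d, b ⋆ b ⋆ d), b ⋆ b ⋆ d ⋆ d ⋆ d ⋆ d ⋆ g(d, b))) ⋆ h(d, b, b) ⋆ neg(d) ⋆ neg(d) ⋆ neg(f(d))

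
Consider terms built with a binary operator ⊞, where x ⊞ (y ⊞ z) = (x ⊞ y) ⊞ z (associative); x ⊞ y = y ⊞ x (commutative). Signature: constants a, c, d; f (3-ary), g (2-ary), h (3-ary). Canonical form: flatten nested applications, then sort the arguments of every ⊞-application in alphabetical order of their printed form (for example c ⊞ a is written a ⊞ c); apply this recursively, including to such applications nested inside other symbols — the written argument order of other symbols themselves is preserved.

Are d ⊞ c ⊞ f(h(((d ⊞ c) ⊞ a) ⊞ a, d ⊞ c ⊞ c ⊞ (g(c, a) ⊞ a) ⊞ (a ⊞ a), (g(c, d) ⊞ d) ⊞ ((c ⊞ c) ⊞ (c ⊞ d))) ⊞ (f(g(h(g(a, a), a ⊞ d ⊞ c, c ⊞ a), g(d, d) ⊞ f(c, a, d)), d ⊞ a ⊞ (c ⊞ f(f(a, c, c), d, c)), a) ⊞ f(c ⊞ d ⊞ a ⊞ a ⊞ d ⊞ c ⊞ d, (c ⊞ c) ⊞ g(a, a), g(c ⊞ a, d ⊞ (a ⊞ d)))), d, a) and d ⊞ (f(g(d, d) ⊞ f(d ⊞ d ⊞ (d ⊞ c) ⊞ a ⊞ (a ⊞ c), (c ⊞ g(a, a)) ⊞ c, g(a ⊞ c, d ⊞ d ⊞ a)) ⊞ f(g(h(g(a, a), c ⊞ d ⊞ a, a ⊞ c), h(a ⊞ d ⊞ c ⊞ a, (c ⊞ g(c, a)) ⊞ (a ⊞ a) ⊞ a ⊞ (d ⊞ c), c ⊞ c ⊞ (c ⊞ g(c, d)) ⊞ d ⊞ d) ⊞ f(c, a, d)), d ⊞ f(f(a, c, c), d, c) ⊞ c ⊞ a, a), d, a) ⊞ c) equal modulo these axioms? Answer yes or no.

Answer: no — c ⊞ d ⊞ f(f(a ⊞ a ⊞ c ⊞ c ⊞ d ⊞ d ⊞ d, c ⊞ c ⊞ g(a, a), g(a ⊞ c, a ⊞ d ⊞ d)) ⊞ f(g(h(g(a, a), a ⊞ c ⊞ d, a ⊞ c), f(c, a, d) ⊞ g(d, d)), a ⊞ c ⊞ d ⊞ f(f(a, c, c), d, c), a) ⊞ h(a ⊞ a ⊞ c ⊞ d, a ⊞ a ⊞ a ⊞ c ⊞ c ⊞ d ⊞ g(c, a), c ⊞ c ⊞ c ⊞ d ⊞ d ⊞ g(c, d)), d, a) vs c ⊞ d ⊞ f(f(a ⊞ a ⊞ c ⊞ c ⊞ d ⊞ d ⊞ d, c ⊞ c ⊞ g(a, a), g(a ⊞ c, a ⊞ d ⊞ d)) ⊞ f(g(h(g(a, a), a ⊞ c ⊞ d, a ⊞ c), f(c, a, d) ⊞ h(a ⊞ a ⊞ c ⊞ d, a ⊞ a ⊞ a ⊞ c ⊞ c ⊞ d ⊞ g(c, a), c ⊞ c ⊞ c ⊞ d ⊞ d ⊞ g(c, d))), a ⊞ c ⊞ d ⊞ f(f(a, c, c), d, c), a) ⊞ g(d, d), d, a)

Derivation:
Left:  d ⊞ c ⊞ f(h(((d ⊞ c) ⊞ a) ⊞ a, d ⊞ c ⊞ c ⊞ (g(c, a) ⊞ a) ⊞ (a ⊞ a), (g(c, d) ⊞ d) ⊞ ((c ⊞ c) ⊞ (c ⊞ d))) ⊞ (f(g(h(g(a, a), a ⊞ d ⊞ c, c ⊞ a), g(d, d) ⊞ f(c, a, d)), d ⊞ a ⊞ (c ⊞ f(f(a, c, c), d, c)), a) ⊞ f(c ⊞ d ⊞ a ⊞ a ⊞ d ⊞ c ⊞ d, (c ⊞ c) ⊞ g(a, a), g(c ⊞ a, d ⊞ (a ⊞ d)))), d, a)
  Canonicalize subterm:  f(h(((d ⊞ c) ⊞ a) ⊞ a, d ⊞ c ⊞ c ⊞ (g(c, a) ⊞ a) ⊞ (a ⊞ a), (g(c, d) ⊞ d) ⊞ ((c ⊞ c) ⊞ (c ⊞ d))) ⊞ (f(g(h(g(a, a), a ⊞ d ⊞ c, c ⊞ a), g(d, d) ⊞ f(c, a, d)), d ⊞ a ⊞ (c ⊞ f(f(a, c, c), d, c)), a) ⊞ f(c ⊞ d ⊞ a ⊞ a ⊞ d ⊞ c ⊞ d, (c ⊞ c) ⊞ g(a, a), g(c ⊞ a, d ⊞ (a ⊞ d)))), d, a)  →  f(f(a ⊞ a ⊞ c ⊞ c ⊞ d ⊞ d ⊞ d, c ⊞ c ⊞ g(a, a), g(a ⊞ c, a ⊞ d ⊞ d)) ⊞ f(g(h(g(a, a), a ⊞ c ⊞ d, a ⊞ c), f(c, a, d) ⊞ g(d, d)), a ⊞ c ⊞ d ⊞ f(f(a, c, c), d, c), a) ⊞ h(a ⊞ a ⊞ c ⊞ d, a ⊞ a ⊞ a ⊞ c ⊞ c ⊞ d ⊞ g(c, a), c ⊞ c ⊞ c ⊞ d ⊞ d ⊞ g(c, d)), d, a)
  Sort:  c ⊞ d ⊞ f(f(a ⊞ a ⊞ c ⊞ c ⊞ d ⊞ d ⊞ d, c ⊞ c ⊞ g(a, a), g(a ⊞ c, a ⊞ d ⊞ d)) ⊞ f(g(h(g(a, a), a ⊞ c ⊞ d, a ⊞ c), f(c, a, d) ⊞ g(d, d)), a ⊞ c ⊞ d ⊞ f(f(a, c, c), d, c), a) ⊞ h(a ⊞ a ⊞ c ⊞ d, a ⊞ a ⊞ a ⊞ c ⊞ c ⊞ d ⊞ g(c, a), c ⊞ c ⊞ c ⊞ d ⊞ d ⊞ g(c, d)), d, a)
Right:  d ⊞ (f(g(d, d) ⊞ f(d ⊞ d ⊞ (d ⊞ c) ⊞ a ⊞ (a ⊞ c), (c ⊞ g(a, a)) ⊞ c, g(a ⊞ c, d ⊞ d ⊞ a)) ⊞ f(g(h(g(a, a), c ⊞ d ⊞ a, a ⊞ c), h(a ⊞ d ⊞ c ⊞ a, (c ⊞ g(c, a)) ⊞ (a ⊞ a) ⊞ a ⊞ (d ⊞ c), c ⊞ c ⊞ (c ⊞ g(c, d)) ⊞ d ⊞ d) ⊞ f(c, a, d)), d ⊞ f(f(a, c, c), d, c) ⊞ c ⊞ a, a), d, a) ⊞ c)
  Merge nested applications:  d ⊞ f(g(d, d) ⊞ f(d ⊞ d ⊞ (d ⊞ c) ⊞ a ⊞ (a ⊞ c), (c ⊞ g(a, a)) ⊞ c, g(a ⊞ c, d ⊞ d ⊞ a)) ⊞ f(g(h(g(a, a), c ⊞ d ⊞ a, a ⊞ c), h(a ⊞ d ⊞ c ⊞ a, (c ⊞ g(c, a)) ⊞ (a ⊞ a) ⊞ a ⊞ (d ⊞ c), c ⊞ c ⊞ (c ⊞ g(c, d)) ⊞ d ⊞ d) ⊞ f(c, a, d)), d ⊞ f(f(a, c, c), d, c) ⊞ c ⊞ a, a), d, a) ⊞ c
  Simplify inside:  f(g(d, d) ⊞ f(d ⊞ d ⊞ (d ⊞ c) ⊞ a ⊞ (a ⊞ c), (c ⊞ g(a, a)) ⊞ c, g(a ⊞ c, d ⊞ d ⊞ a)) ⊞ f(g(h(g(a, a), c ⊞ d ⊞ a, a ⊞ c), h(a ⊞ d ⊞ c ⊞ a, (c ⊞ g(c, a)) ⊞ (a ⊞ a) ⊞ a ⊞ (d ⊞ c), c ⊞ c ⊞ (c ⊞ g(c, d)) ⊞ d ⊞ d) ⊞ f(c, a, d)), d ⊞ f(f(a, c, c), d, c) ⊞ c ⊞ a, a), d, a)  →  f(f(a ⊞ a ⊞ c ⊞ c ⊞ d ⊞ d ⊞ d, c ⊞ c ⊞ g(a, a), g(a ⊞ c, a ⊞ d ⊞ d)) ⊞ f(g(h(g(a, a), a ⊞ c ⊞ d, a ⊞ c), f(c, a, d) ⊞ h(a ⊞ a ⊞ c ⊞ d, a ⊞ a ⊞ a ⊞ c ⊞ c ⊞ d ⊞ g(c, a), c ⊞ c ⊞ c ⊞ d ⊞ d ⊞ g(c, d))), a ⊞ c ⊞ d ⊞ f(f(a, c, c), d, c), a) ⊞ g(d, d), d, a)
  Order the arguments:  c ⊞ d ⊞ f(f(a ⊞ a ⊞ c ⊞ c ⊞ d ⊞ d ⊞ d, c ⊞ c ⊞ g(a, a), g(a ⊞ c, a ⊞ d ⊞ d)) ⊞ f(g(h(g(a, a), a ⊞ c ⊞ d, a ⊞ c), f(c, a, d) ⊞ h(a ⊞ a ⊞ c ⊞ d, a ⊞ a ⊞ a ⊞ c ⊞ c ⊞ d ⊞ g(c, a), c ⊞ c ⊞ c ⊞ d ⊞ d ⊞ g(c, d))), a ⊞ c ⊞ d ⊞ f(f(a, c, c), d, c), a) ⊞ g(d, d), d, a)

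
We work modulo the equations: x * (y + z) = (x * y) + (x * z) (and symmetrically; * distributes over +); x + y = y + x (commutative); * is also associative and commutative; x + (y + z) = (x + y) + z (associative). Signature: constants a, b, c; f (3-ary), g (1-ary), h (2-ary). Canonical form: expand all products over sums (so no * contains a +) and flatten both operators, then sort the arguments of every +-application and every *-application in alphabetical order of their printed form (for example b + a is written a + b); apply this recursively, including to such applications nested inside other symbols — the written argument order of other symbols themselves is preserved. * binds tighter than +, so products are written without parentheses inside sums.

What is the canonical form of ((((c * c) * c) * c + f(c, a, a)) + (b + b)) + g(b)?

Un-nest:  c * c * c * c + f(c, a, a) + b + b + g(b)
Sort:  b + b + c * c * c * c + f(c, a, a) + g(b)

Answer: b + b + c * c * c * c + f(c, a, a) + g(b)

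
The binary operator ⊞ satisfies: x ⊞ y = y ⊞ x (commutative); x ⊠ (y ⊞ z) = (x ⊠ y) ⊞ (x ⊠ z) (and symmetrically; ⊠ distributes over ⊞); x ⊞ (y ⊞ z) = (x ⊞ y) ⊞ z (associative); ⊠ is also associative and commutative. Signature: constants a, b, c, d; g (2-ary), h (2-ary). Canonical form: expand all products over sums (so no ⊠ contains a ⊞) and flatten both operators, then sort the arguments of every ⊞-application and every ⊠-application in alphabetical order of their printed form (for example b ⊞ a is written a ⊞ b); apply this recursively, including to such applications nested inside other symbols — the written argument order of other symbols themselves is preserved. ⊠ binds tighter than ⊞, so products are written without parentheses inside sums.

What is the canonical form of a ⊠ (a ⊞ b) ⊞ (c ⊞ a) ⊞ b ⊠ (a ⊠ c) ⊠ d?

Expand:  a ⊠ a ⊞ a ⊠ b ⊞ c ⊞ a ⊞ a ⊠ b ⊠ c ⊠ d
Sort:  a ⊞ a ⊠ a ⊞ a ⊠ b ⊞ a ⊠ b ⊠ c ⊠ d ⊞ c

Answer: a ⊞ a ⊠ a ⊞ a ⊠ b ⊞ a ⊠ b ⊠ c ⊠ d ⊞ c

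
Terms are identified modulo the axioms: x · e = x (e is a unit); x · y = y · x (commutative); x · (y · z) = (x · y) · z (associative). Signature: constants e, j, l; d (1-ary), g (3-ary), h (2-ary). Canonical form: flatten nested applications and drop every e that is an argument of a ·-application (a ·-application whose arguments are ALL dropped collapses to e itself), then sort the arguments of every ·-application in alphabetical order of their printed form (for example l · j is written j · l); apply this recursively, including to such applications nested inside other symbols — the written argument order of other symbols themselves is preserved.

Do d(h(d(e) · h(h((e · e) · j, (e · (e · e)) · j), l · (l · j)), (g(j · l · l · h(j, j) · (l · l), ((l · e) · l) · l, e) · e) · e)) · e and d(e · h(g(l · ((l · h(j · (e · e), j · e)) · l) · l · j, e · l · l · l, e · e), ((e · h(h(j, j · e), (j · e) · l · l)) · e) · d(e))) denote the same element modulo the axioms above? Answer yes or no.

Left:  d(h(d(e) · h(h((e · e) · j, (e · (e · e)) · j), l · (l · j)), (g(j · l · l · h(j, j) · (l · l), ((l · e) · l) · l, e) · e) · e)) · e
  Simplify inside:  d(h(d(e) · h(h((e · e) · j, (e · (e · e)) · j), l · (l · j)), (g(j · l · l · h(j, j) · (l · l), ((l · e) · l) · l, e) · e) · e))  →  d(h(d(e) · h(h(j, j), j · l · l), g(h(j, j) · j · l · l · l · l, l · l · l, e)))
  Unit:  drop e
  Sort:  d(h(d(e) · h(h(j, j), j · l · l), g(h(j, j) · j · l · l · l · l, l · l · l, e)))
Right:  d(e · h(g(l · ((l · h(j · (e · e), j · e)) · l) · l · j, e · l · l · l, e · e), ((e · h(h(j, j · e), (j · e) · l · l)) · e) · d(e)))
  Focus inside:  e · h(g(l · ((l · h(j · (e · e), j · e)) · l) · l · j, e · l · l · l, e · e), ((e · h(h(j, j · e), (j · e) · l · l)) · e) · d(e))
  Simplify inside:  h(g(l · ((l · h(j · (e · e), j · e)) · l) · l · j, e · l · l · l, e · e), ((e · h(h(j, j · e), (j · e) · l · l)) · e) · d(e))  →  h(g(h(j, j) · j · l · l · l · l, l · l · l, e), d(e) · h(h(j, j), j · l · l))
  Unit:  drop e
  Sort:  h(g(h(j, j) · j · l · l · l · l, l · l · l, e), d(e) · h(h(j, j), j · l · l))
  Put back:  d(h(g(h(j, j) · j · l · l · l · l, l · l · l, e), d(e) · h(h(j, j), j · l · l)))

Answer: no — d(h(d(e) · h(h(j, j), j · l · l), g(h(j, j) · j · l · l · l · l, l · l · l, e))) vs d(h(g(h(j, j) · j · l · l · l · l, l · l · l, e), d(e) · h(h(j, j), j · l · l)))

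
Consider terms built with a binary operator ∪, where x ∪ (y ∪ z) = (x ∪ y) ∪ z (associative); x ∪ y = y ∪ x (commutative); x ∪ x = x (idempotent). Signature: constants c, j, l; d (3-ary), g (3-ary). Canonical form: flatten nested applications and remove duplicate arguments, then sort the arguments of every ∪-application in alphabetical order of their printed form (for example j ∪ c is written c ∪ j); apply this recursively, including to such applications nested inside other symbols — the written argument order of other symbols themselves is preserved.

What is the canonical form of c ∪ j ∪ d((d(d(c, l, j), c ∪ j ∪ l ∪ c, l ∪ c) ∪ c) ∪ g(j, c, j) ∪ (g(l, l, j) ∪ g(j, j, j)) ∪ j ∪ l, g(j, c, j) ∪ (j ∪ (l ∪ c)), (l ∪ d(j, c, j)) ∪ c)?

Canonicalize subterm:  d((d(d(c, l, j), c ∪ j ∪ l ∪ c, l ∪ c) ∪ c) ∪ g(j, c, j) ∪ (g(l, l, j) ∪ g(j, j, j)) ∪ j ∪ l, g(j, c, j) ∪ (j ∪ (l ∪ c)), (l ∪ d(j, c, j)) ∪ c)  →  d(c ∪ d(d(c, l, j), c ∪ j ∪ l, c ∪ l) ∪ g(j, c, j) ∪ g(j, j, j) ∪ g(l, l, j) ∪ j ∪ l, c ∪ g(j, c, j) ∪ j ∪ l, c ∪ d(j, c, j) ∪ l)
Sort:  c ∪ d(c ∪ d(d(c, l, j), c ∪ j ∪ l, c ∪ l) ∪ g(j, c, j) ∪ g(j, j, j) ∪ g(l, l, j) ∪ j ∪ l, c ∪ g(j, c, j) ∪ j ∪ l, c ∪ d(j, c, j) ∪ l) ∪ j

Answer: c ∪ d(c ∪ d(d(c, l, j), c ∪ j ∪ l, c ∪ l) ∪ g(j, c, j) ∪ g(j, j, j) ∪ g(l, l, j) ∪ j ∪ l, c ∪ g(j, c, j) ∪ j ∪ l, c ∪ d(j, c, j) ∪ l) ∪ j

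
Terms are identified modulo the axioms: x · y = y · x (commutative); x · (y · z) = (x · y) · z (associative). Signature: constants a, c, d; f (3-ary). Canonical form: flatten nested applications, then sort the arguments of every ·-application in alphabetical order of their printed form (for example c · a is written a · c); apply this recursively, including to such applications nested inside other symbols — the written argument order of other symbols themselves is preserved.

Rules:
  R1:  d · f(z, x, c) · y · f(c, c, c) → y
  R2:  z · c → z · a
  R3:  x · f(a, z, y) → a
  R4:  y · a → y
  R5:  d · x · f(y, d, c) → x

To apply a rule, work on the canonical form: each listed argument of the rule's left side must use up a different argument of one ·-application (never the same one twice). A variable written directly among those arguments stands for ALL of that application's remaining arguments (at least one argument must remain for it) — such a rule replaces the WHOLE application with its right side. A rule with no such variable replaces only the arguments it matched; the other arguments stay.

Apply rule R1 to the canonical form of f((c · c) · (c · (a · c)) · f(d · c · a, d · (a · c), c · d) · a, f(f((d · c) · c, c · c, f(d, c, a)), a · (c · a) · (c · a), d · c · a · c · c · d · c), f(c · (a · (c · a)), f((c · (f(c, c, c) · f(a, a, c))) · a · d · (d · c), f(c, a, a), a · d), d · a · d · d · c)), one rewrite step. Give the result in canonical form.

Canonical form:  f(a · a · c · c · c · c · f(a · c · d, a · c · d, c · d), f(f(c · c · d, c · c, f(d, c, a)), a · a · a · c · c, a · c · c · c · c · d · d), f(a · a · c · c, f(a · c · c · d · d · f(a, a, c) · f(c, c, c), f(c, a, a), a · d), a · c · d · d · d))
R1 matches:  uses d, f(a, a, c), f(c, c, c);  x := a, y := a · c · c · d, z := a
The variable takes the whole remainder — replace the entire application.
Result:  f(a · a · c · c · c · c · f(a · c · d, a · c · d, c · d), f(f(c · c · d, c · c, f(d, c, a)), a · a · a · c · c, a · c · c · c · c · d · d), f(a · a · c · c, f(a · c · c · d, f(c, a, a), a · d), a · c · d · d · d))

Answer: f(a · a · c · c · c · c · f(a · c · d, a · c · d, c · d), f(f(c · c · d, c · c, f(d, c, a)), a · a · a · c · c, a · c · c · c · c · d · d), f(a · a · c · c, f(a · c · c · d, f(c, a, a), a · d), a · c · d · d · d))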